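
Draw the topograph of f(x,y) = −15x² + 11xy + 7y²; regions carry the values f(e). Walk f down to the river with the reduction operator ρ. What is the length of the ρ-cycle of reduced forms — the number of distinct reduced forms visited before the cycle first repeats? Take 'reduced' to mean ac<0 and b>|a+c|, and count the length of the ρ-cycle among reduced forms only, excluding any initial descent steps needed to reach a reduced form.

D = 541, ⌊√D⌋ = 23
river: ρ → (7,17,-9)
river: ρ → (-9,19,5)
river: ρ → (5,21,-5)
river: ρ → (-5,19,9)
river: ρ → (9,17,-7)
river: ρ → (-7,11,15)
river: ρ → (15,19,-3)
river: ρ → (-3,23,1)
river: ρ → (1,23,-3)
river: ρ → (-3,19,15)
river: ρ → (15,11,-7)
river: ρ → (-7,17,9)
river: ρ → (9,19,-5)
river: ρ → (-5,21,5)
river: ρ → (5,19,-9)
river: ρ → (-9,17,7)
river: ρ → (7,11,-15)
river: ρ → (-15,19,3)
river: ρ → (3,23,-1)
river: ρ → (-1,23,3)
river: ρ → (3,19,-15)
river: ρ → (-15,11,7)
ρ-cycle length = 22 (tail of 0 descent steps not counted)

22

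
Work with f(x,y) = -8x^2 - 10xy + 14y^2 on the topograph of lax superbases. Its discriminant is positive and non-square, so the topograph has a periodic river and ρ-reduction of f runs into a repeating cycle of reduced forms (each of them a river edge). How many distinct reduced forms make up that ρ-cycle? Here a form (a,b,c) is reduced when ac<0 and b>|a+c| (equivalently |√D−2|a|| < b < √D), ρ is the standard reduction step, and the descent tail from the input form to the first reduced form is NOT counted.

D = 548, ⌊√D⌋ = 23
descent: ρ → (14,10,-8)  [lands on river]
river: ρ → (-8,22,2)
river: ρ → (2,22,-8)
river: ρ → (-8,10,14)
river: ρ → (14,18,-4)
river: ρ → (-4,22,4)
river: ρ → (4,18,-14)
river: ρ → (-14,10,8)
river: ρ → (8,22,-2)
river: ρ → (-2,22,8)
river: ρ → (8,10,-14)
river: ρ → (-14,18,4)
river: ρ → (4,22,-4)
river: ρ → (-4,18,14)
ρ-cycle length = 14 (tail of 1 descent step not counted)

14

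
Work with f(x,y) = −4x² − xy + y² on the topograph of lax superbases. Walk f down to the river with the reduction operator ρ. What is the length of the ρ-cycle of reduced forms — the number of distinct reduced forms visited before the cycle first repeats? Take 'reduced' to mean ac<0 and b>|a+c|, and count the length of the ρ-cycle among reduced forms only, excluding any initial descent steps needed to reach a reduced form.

D = 17, ⌊√D⌋ = 4
descent: ρ → (1,3,-2)  [lands on river]
river: ρ → (-2,1,2)
river: ρ → (2,3,-1)
river: ρ → (-1,3,2)
river: ρ → (2,1,-2)
river: ρ → (-2,3,1)
ρ-cycle length = 6 (tail of 1 descent step not counted)

6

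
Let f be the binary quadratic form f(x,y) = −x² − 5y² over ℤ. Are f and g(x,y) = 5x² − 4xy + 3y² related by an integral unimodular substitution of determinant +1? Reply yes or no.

D₁ = -20, D₂ = -44
discriminants differ ⇒ not SL₂(ℤ)-equivalent

no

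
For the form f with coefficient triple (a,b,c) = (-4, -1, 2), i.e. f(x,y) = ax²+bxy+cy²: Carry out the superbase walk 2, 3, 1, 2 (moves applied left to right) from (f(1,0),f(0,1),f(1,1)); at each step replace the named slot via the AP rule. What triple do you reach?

start (-4,2,-3) = (f(1,0),f(0,1),f(1,1))
replace slot 2: 2·((-4)+(-3)) − 2 = -16 → (-4,-16,-3)
replace slot 3: 2·((-4)+(-16)) − (-3) = -37 → (-4,-16,-37)
replace slot 1: 2·((-16)+(-37)) − (-4) = -102 → (-102,-16,-37)
replace slot 2: 2·((-102)+(-37)) − (-16) = -262 → (-102,-262,-37)

-102,-262,-37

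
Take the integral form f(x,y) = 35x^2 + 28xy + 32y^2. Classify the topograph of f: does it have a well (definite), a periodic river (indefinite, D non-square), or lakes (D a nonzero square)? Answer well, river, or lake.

D = b²−4ac = 28² − 4·35·32 = -3696
D < 0 ⇒ definite ⇒ every region one sign ⇒ single well

well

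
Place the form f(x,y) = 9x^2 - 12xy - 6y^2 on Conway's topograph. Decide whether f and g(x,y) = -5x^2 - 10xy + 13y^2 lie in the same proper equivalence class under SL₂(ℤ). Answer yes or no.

D₁ = 360, D₂ = 360
river cycle of f (length 6): (-6, 12, 9), (9, 6, -9), (-9, 12, 6), (6, 12, -9), (-9, 6, 9), (9, 12, -6)
river cycle of g (length 4): (13, 10, -5), (-5, 10, 13), (13, 16, -2), (-2, 16, 13)
cycles differ ⇒ inequivalent

no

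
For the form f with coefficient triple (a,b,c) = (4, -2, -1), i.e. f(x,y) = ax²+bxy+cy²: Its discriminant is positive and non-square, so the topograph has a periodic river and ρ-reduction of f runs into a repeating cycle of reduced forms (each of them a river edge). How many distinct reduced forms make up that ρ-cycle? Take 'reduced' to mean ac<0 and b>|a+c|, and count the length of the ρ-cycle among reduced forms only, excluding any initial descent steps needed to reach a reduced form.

D = 20, ⌊√D⌋ = 4
descent: ρ → (-1,4,1)  [lands on river]
river: ρ → (1,4,-1)
ρ-cycle length = 2 (tail of 1 descent step not counted)

2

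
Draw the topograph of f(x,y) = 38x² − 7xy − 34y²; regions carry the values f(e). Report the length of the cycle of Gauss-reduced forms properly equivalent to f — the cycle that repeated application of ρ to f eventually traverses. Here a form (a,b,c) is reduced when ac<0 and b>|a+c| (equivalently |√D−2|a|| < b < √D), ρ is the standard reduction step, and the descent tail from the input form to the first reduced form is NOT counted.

D = 5217, ⌊√D⌋ = 72
descent: ρ → (-34,7,38)  [lands on river]
river: ρ → (38,69,-3)
river: ρ → (-3,69,38)
river: ρ → (38,7,-34)
river: ρ → (-34,61,11)
river: ρ → (11,71,-4)
river: ρ → (-4,65,62)
river: ρ → (62,59,-7)
river: ρ → (-7,67,26)
river: ρ → (26,37,-37)
river: ρ → (-37,37,26)
river: ρ → (26,67,-7)
river: ρ → (-7,59,62)
river: ρ → (62,65,-4)
river: ρ → (-4,71,11)
river: ρ → (11,61,-34)
ρ-cycle length = 16 (tail of 1 descent step not counted)

16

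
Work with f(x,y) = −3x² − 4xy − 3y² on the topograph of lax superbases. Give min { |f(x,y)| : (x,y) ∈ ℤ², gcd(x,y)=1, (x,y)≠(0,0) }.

translate: b→-2 (≡4 mod 6), so (3,4,3)→(3,-2,2)
flip: (3,-2,2)→(2,2,3)
reduced (well bottom): (2,2,3) with a≤c, −a<b≤a
well minimum |f| = |-2| = 2 (negative-definite)

2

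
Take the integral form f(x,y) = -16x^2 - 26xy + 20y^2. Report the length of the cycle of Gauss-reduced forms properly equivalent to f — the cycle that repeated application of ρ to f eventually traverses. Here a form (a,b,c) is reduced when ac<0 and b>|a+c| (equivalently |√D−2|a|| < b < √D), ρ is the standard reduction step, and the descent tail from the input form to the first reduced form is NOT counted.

D = 1956, ⌊√D⌋ = 44
descent: ρ → (20,26,-16)  [lands on river]
river: ρ → (-16,38,8)
river: ρ → (8,42,-6)
river: ρ → (-6,42,8)
river: ρ → (8,38,-16)
river: ρ → (-16,26,20)
river: ρ → (20,14,-22)
river: ρ → (-22,30,12)
river: ρ → (12,42,-4)
river: ρ → (-4,38,32)
river: ρ → (32,26,-10)
river: ρ → (-10,34,20)
river: ρ → (20,6,-24)
river: ρ → (-24,42,2)
river: ρ → (2,42,-24)
river: ρ → (-24,6,20)
river: ρ → (20,34,-10)
river: ρ → (-10,26,32)
river: ρ → (32,38,-4)
river: ρ → (-4,42,12)
river: ρ → (12,30,-22)
river: ρ → (-22,14,20)
ρ-cycle length = 22 (tail of 1 descent step not counted)

22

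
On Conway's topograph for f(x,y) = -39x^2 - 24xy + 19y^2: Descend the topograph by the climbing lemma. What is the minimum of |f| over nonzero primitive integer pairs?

descent: ρ → (19,24,-39)  [lands on river]
river: ρ → (-39,54,4)
river: ρ → (4,58,-11)
river: ρ → (-11,52,19)
closes: descent 1, river 4
min |a| on river = 4

4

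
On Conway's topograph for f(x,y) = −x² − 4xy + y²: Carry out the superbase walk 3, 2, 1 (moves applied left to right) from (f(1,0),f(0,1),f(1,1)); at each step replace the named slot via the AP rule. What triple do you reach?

start (-1,1,-4) = (f(1,0),f(0,1),f(1,1))
replace slot 3: 2·((-1)+1) − (-4) = 4 → (-1,1,4)
replace slot 2: 2·((-1)+4) − 1 = 5 → (-1,5,4)
replace slot 1: 2·(5+4) − (-1) = 19 → (19,5,4)

19,5,4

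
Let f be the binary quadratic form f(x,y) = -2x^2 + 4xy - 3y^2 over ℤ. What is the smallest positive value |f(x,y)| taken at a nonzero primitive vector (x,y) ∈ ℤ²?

translate: b→0 (≡-4 mod 4), so (2,-4,3)→(2,0,1)
flip: (2,0,1)→(1,0,2)
reduced (well bottom): (1,0,2) with a≤c, −a<b≤a
well minimum |f| = |-1| = 1 (negative-definite)

1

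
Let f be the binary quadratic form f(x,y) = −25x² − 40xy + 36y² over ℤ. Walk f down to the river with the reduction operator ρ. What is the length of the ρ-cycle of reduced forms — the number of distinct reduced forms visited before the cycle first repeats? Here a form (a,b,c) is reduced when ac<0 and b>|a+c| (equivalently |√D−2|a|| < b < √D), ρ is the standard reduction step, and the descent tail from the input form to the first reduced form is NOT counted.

D = 5200, ⌊√D⌋ = 72
descent: ρ → (36,40,-25)  [lands on river]
river: ρ → (-25,60,16)
river: ρ → (16,68,-9)
river: ρ → (-9,58,51)
river: ρ → (51,44,-16)
river: ρ → (-16,52,39)
river: ρ → (39,26,-29)
river: ρ → (-29,32,36)
ρ-cycle length = 8 (tail of 1 descent step not counted)

8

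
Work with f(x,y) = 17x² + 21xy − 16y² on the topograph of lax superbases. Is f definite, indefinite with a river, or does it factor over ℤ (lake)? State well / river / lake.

D = b²−4ac = 21² − 4·17·(-16) = 1529
D > 0 non-square ⇒ indefinite ⇒ periodic river

river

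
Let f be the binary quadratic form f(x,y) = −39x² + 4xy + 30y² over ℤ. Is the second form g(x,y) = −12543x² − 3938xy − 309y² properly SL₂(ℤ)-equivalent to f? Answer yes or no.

D₁ = 4696, D₂ = 4696
river cycle of f (length 46): (30, 56, -13), (-13, 48, 46), (46, 44, -15), (-15, 46, 43), (43, 40, -18), (-18, 68, 1), (1, 68, -18), (-18, 40, 43), (43, 46, -15), (-15, 44, 46), … (36 more)
river cycle of g (length 46): (30, 56, -13), (-13, 48, 46), (46, 44, -15), (-15, 46, 43), (43, 40, -18), (-18, 68, 1), (1, 68, -18), (-18, 40, 43), (43, 46, -15), (-15, 44, 46), … (36 more)
cycles coincide ⇒ equivalent

yes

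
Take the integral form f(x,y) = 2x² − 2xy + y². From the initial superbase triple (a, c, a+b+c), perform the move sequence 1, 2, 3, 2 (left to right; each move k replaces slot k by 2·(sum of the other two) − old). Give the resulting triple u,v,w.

start (2,1,1) = (f(1,0),f(0,1),f(1,1))
replace slot 1: 2·(1+1) − 2 = 2 → (2,1,1)
replace slot 2: 2·(2+1) − 1 = 5 → (2,5,1)
replace slot 3: 2·(2+5) − 1 = 13 → (2,5,13)
replace slot 2: 2·(2+13) − 5 = 25 → (2,25,13)

2,25,13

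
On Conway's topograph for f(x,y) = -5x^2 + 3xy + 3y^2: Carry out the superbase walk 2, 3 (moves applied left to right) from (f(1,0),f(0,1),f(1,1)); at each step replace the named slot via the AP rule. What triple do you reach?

start (-5,3,1) = (f(1,0),f(0,1),f(1,1))
replace slot 2: 2·((-5)+1) − 3 = -11 → (-5,-11,1)
replace slot 3: 2·((-5)+(-11)) − 1 = -33 → (-5,-11,-33)

-5,-11,-33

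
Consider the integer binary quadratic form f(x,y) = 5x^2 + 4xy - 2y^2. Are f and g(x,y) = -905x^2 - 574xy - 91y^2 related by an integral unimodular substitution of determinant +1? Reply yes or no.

D₁ = 56, D₂ = 56
river cycle of f (length 4): (-2, 4, 5), (5, 6, -1), (-1, 6, 5), (5, 4, -2)
river cycle of g (length 4): (-2, 4, 5), (5, 6, -1), (-1, 6, 5), (5, 4, -2)
cycles coincide ⇒ equivalent

yes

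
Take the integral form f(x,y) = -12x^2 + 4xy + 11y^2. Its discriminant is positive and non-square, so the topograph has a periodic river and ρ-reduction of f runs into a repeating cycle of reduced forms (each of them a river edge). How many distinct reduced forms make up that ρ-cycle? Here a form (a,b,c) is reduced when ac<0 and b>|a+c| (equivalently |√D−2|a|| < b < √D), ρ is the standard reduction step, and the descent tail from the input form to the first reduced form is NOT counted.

D = 544, ⌊√D⌋ = 23
river: ρ → (11,18,-5)
river: ρ → (-5,22,3)
river: ρ → (3,20,-12)
river: ρ → (-12,4,11)
ρ-cycle length = 4 (tail of 0 descent steps not counted)

4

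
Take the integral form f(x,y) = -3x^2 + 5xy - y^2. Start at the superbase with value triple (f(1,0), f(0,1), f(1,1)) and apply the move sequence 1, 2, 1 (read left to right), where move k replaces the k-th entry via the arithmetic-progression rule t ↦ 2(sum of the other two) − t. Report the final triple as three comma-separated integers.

start (-3,-1,1) = (f(1,0),f(0,1),f(1,1))
replace slot 1: 2·((-1)+1) − (-3) = 3 → (3,-1,1)
replace slot 2: 2·(3+1) − (-1) = 9 → (3,9,1)
replace slot 1: 2·(9+1) − 3 = 17 → (17,9,1)

17,9,1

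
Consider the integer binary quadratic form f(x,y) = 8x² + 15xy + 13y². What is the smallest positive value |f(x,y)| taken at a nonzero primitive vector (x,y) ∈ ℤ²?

translate: b→-1 (≡15 mod 16), so (8,15,13)→(8,-1,6)
flip: (8,-1,6)→(6,1,8)
reduced (well bottom): (6,1,8) with a≤c, −a<b≤a
well minimum = a = 6

6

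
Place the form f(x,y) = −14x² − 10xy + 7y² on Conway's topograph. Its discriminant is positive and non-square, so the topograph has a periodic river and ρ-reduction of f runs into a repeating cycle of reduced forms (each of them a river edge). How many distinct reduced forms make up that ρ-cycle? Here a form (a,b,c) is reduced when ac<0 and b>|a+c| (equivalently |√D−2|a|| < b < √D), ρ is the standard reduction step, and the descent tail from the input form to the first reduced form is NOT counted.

D = 492, ⌊√D⌋ = 22
descent: ρ → (7,10,-14)  [lands on river]
river: ρ → (-14,18,3)
river: ρ → (3,18,-14)
river: ρ → (-14,10,7)
river: ρ → (7,18,-6)
river: ρ → (-6,18,7)
ρ-cycle length = 6 (tail of 1 descent step not counted)

6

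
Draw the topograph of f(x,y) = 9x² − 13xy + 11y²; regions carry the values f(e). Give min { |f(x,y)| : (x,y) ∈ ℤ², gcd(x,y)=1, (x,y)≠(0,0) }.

translate: b→5 (≡-13 mod 18), so (9,-13,11)→(9,5,7)
flip: (9,5,7)→(7,-5,9)
reduced (well bottom): (7,-5,9) with a≤c, −a<b≤a
well minimum = a = 7

7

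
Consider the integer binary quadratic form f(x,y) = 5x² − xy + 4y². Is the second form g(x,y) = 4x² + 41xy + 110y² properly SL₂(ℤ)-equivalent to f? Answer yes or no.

D₁ = -79, D₂ = -79
f: flip: (5,-1,4)→(4,1,5)
f: reduced (well bottom): (4,1,5) with a≤c, −a<b≤a
g: translate: b→1 (≡41 mod 8), so (4,41,110)→(4,1,5)
g: reduced (well bottom): (4,1,5) with a≤c, −a<b≤a
reduced forms (4, 1, 5) vs (4, 1, 5) ⇒ equivalent

yes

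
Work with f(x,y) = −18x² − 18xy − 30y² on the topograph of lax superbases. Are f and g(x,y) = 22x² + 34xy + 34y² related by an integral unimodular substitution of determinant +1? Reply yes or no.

D₁ = -1836, D₂ = -1836
f is negative-definite; reduce −f:
−f: reduced (well bottom): (18,18,30) with a≤c, −a<b≤a
flip sign back: reduced form of f is (-18,-18,-30)
g: translate: b→-10 (≡34 mod 44), so (22,34,34)→(22,-10,22)
g: flip: (22,-10,22)→(22,10,22)
g: reduced (well bottom): (22,10,22) with a≤c, −a<b≤a
reduced forms (-18, -18, -30) vs (22, 10, 22) ⇒ inequivalent

no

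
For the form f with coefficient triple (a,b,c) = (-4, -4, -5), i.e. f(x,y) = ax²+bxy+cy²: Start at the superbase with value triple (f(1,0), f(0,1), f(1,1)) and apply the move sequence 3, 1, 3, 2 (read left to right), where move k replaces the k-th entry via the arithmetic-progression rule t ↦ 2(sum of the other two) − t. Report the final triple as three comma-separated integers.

start (-4,-5,-13) = (f(1,0),f(0,1),f(1,1))
replace slot 3: 2·((-4)+(-5)) − (-13) = -5 → (-4,-5,-5)
replace slot 1: 2·((-5)+(-5)) − (-4) = -16 → (-16,-5,-5)
replace slot 3: 2·((-16)+(-5)) − (-5) = -37 → (-16,-5,-37)
replace slot 2: 2·((-16)+(-37)) − (-5) = -101 → (-16,-101,-37)

-16,-101,-37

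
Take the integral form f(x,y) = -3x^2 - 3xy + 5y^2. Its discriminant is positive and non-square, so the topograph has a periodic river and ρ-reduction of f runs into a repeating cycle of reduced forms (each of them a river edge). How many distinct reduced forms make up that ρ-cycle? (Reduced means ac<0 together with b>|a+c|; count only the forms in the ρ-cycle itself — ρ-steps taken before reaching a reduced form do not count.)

D = 69, ⌊√D⌋ = 8
descent: ρ → (5,3,-3)  [lands on river]
river: ρ → (-3,3,5)
river: ρ → (5,7,-1)
river: ρ → (-1,7,5)
ρ-cycle length = 4 (tail of 1 descent step not counted)

4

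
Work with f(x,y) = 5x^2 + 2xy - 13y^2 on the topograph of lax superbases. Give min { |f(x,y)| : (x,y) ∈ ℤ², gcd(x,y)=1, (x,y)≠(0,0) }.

descent: ρ → (-13,-2,5)
descent: ρ → (5,12,-6)  [lands on river]
river: ρ → (-6,12,5)
river: ρ → (5,8,-10)
river: ρ → (-10,12,3)
river: ρ → (3,12,-10)
river: ρ → (-10,8,5)
closes: descent 2, river 6
min |a| on river = 3

3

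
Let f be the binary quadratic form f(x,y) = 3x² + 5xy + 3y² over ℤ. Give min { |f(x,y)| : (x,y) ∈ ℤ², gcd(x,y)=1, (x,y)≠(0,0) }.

translate: b→-1 (≡5 mod 6), so (3,5,3)→(3,-1,1)
flip: (3,-1,1)→(1,1,3)
reduced (well bottom): (1,1,3) with a≤c, −a<b≤a
well minimum = a = 1

1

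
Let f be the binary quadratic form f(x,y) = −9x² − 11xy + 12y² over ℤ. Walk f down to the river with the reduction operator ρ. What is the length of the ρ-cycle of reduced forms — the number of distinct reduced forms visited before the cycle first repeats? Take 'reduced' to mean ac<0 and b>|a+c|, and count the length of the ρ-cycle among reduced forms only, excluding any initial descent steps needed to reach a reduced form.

D = 553, ⌊√D⌋ = 23
descent: ρ → (12,11,-9)  [lands on river]
river: ρ → (-9,7,14)
river: ρ → (14,21,-2)
river: ρ → (-2,23,3)
river: ρ → (3,19,-16)
river: ρ → (-16,13,6)
river: ρ → (6,23,-1)
river: ρ → (-1,23,6)
river: ρ → (6,13,-16)
river: ρ → (-16,19,3)
river: ρ → (3,23,-2)
river: ρ → (-2,21,14)
river: ρ → (14,7,-9)
river: ρ → (-9,11,12)
river: ρ → (12,13,-8)
river: ρ → (-8,19,6)
river: ρ → (6,17,-11)
river: ρ → (-11,5,12)
river: ρ → (12,19,-4)
river: ρ → (-4,21,7)
river: ρ → (7,21,-4)
river: ρ → (-4,19,12)
river: ρ → (12,5,-11)
river: ρ → (-11,17,6)
river: ρ → (6,19,-8)
river: ρ → (-8,13,12)
ρ-cycle length = 26 (tail of 1 descent step not counted)

26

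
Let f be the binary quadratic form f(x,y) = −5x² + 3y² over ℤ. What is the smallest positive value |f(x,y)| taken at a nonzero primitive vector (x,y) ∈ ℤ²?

descent: ρ → (3,6,-2)  [lands on river]
river: ρ → (-2,6,3)
closes: descent 1, river 2
min |a| on river = 2

2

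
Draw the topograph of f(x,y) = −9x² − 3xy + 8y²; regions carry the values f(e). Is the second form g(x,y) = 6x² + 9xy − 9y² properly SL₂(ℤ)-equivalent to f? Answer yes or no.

D₁ = 297, D₂ = 297
river cycle of f (length 10): (8, 3, -9), (-9, 15, 2), (2, 17, -1), (-1, 17, 2), (2, 15, -9), (-9, 3, 8), (8, 13, -4), (-4, 11, 11), (11, 11, -4), (-4, 13, 8)
river cycle of g (length 4): (-9, 9, 6), (6, 15, -3), (-3, 15, 6), (6, 9, -9)
cycles differ ⇒ inequivalent

no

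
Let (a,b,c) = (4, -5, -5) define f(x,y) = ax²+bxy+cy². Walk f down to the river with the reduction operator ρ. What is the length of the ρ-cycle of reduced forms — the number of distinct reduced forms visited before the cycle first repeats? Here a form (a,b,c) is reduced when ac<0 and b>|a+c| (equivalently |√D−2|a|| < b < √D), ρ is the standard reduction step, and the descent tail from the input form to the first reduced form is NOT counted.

D = 105, ⌊√D⌋ = 10
descent: ρ → (-5,5,4)  [lands on river]
river: ρ → (4,3,-6)
river: ρ → (-6,9,1)
river: ρ → (1,9,-6)
river: ρ → (-6,3,4)
river: ρ → (4,5,-5)
ρ-cycle length = 6 (tail of 1 descent step not counted)

6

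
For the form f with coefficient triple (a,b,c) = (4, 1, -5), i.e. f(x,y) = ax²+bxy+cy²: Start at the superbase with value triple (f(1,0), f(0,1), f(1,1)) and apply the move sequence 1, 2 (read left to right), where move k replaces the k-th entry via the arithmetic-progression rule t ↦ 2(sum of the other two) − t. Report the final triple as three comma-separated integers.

start (4,-5,0) = (f(1,0),f(0,1),f(1,1))
replace slot 1: 2·((-5)+0) − 4 = -14 → (-14,-5,0)
replace slot 2: 2·((-14)+0) − (-5) = -23 → (-14,-23,0)

-14,-23,0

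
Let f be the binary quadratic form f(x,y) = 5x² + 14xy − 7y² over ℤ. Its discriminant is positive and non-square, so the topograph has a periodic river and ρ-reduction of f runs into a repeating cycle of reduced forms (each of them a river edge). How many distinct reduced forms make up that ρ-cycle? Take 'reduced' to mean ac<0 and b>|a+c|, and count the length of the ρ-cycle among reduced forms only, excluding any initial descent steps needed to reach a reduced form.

D = 336, ⌊√D⌋ = 18
river: ρ → (-7,14,5)
river: ρ → (5,16,-4)
river: ρ → (-4,16,5)
river: ρ → (5,14,-7)
ρ-cycle length = 4 (tail of 0 descent steps not counted)

4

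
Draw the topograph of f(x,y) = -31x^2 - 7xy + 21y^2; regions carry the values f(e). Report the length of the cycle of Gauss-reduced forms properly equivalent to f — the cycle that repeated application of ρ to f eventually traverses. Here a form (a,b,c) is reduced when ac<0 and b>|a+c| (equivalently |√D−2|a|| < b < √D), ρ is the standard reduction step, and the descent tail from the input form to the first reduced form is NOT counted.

D = 2653, ⌊√D⌋ = 51
descent: ρ → (21,49,-3)  [lands on river]
river: ρ → (-3,47,37)
river: ρ → (37,27,-13)
river: ρ → (-13,51,1)
river: ρ → (1,51,-13)
river: ρ → (-13,27,37)
river: ρ → (37,47,-3)
river: ρ → (-3,49,21)
river: ρ → (21,35,-17)
river: ρ → (-17,33,23)
river: ρ → (23,13,-27)
river: ρ → (-27,41,9)
river: ρ → (9,49,-7)
river: ρ → (-7,49,9)
river: ρ → (9,41,-27)
river: ρ → (-27,13,23)
river: ρ → (23,33,-17)
river: ρ → (-17,35,21)
ρ-cycle length = 18 (tail of 1 descent step not counted)

18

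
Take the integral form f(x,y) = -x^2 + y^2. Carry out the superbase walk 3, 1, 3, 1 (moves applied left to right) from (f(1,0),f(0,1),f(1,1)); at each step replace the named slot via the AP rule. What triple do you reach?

start (-1,1,0) = (f(1,0),f(0,1),f(1,1))
replace slot 3: 2·((-1)+1) − 0 = 0 → (-1,1,0)
replace slot 1: 2·(1+0) − (-1) = 3 → (3,1,0)
replace slot 3: 2·(3+1) − 0 = 8 → (3,1,8)
replace slot 1: 2·(1+8) − 3 = 15 → (15,1,8)

15,1,8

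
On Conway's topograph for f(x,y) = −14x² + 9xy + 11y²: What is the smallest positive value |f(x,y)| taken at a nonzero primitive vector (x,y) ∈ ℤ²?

river: ρ → (11,13,-12)
river: ρ → (-12,11,12)
river: ρ → (12,13,-11)
river: ρ → (-11,9,14)
river: ρ → (14,19,-6)
river: ρ → (-6,17,17)
river: ρ → (17,17,-6)
river: ρ → (-6,19,14)
river: ρ → (14,9,-11)
river: ρ → (-11,13,12)
river: ρ → (12,11,-12)
river: ρ → (-12,13,11)
river: ρ → (11,9,-14)
river: ρ → (-14,19,6)
river: ρ → (6,17,-17)
river: ρ → (-17,17,6)
river: ρ → (6,19,-14)
river: ρ → (-14,9,11)
closes: descent 0, river 18
min |a| on river = 6

6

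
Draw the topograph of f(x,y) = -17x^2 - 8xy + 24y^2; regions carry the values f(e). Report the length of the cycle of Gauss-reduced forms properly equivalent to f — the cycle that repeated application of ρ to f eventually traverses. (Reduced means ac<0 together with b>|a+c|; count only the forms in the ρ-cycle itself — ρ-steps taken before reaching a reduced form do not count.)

D = 1696, ⌊√D⌋ = 41
descent: ρ → (24,8,-17)  [lands on river]
river: ρ → (-17,26,15)
river: ρ → (15,34,-9)
river: ρ → (-9,38,7)
river: ρ → (7,32,-24)
river: ρ → (-24,16,15)
river: ρ → (15,14,-25)
river: ρ → (-25,36,4)
river: ρ → (4,36,-25)
river: ρ → (-25,14,15)
river: ρ → (15,16,-24)
river: ρ → (-24,32,7)
river: ρ → (7,38,-9)
river: ρ → (-9,34,15)
river: ρ → (15,26,-17)
river: ρ → (-17,8,24)
river: ρ → (24,40,-1)
river: ρ → (-1,40,24)
ρ-cycle length = 18 (tail of 1 descent step not counted)

18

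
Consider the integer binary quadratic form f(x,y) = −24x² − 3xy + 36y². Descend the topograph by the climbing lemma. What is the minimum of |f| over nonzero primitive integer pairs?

descent: ρ → (36,3,-24)
descent: ρ → (-24,45,15)  [lands on river]
river: ρ → (15,45,-24)
river: ρ → (-24,51,9)
river: ρ → (9,57,-6)
river: ρ → (-6,51,36)
river: ρ → (36,21,-21)
river: ρ → (-21,21,36)
river: ρ → (36,51,-6)
river: ρ → (-6,57,9)
river: ρ → (9,51,-24)
closes: descent 2, river 10
min |a| on river = 6

6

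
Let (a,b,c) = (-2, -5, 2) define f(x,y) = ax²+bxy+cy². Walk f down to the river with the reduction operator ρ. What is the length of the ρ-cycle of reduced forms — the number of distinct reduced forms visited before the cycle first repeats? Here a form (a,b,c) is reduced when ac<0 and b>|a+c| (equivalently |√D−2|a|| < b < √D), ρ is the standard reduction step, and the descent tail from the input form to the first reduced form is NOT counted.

D = 41, ⌊√D⌋ = 6
descent: ρ → (2,5,-2)  [lands on river]
river: ρ → (-2,3,4)
river: ρ → (4,5,-1)
river: ρ → (-1,5,4)
river: ρ → (4,3,-2)
river: ρ → (-2,5,2)
river: ρ → (2,3,-4)
river: ρ → (-4,5,1)
river: ρ → (1,5,-4)
river: ρ → (-4,3,2)
ρ-cycle length = 10 (tail of 1 descent step not counted)

10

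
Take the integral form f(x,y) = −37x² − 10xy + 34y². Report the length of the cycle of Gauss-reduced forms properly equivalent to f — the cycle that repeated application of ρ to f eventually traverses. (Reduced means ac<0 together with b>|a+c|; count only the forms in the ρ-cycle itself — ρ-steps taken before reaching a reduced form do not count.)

D = 5132, ⌊√D⌋ = 71
descent: ρ → (34,10,-37)  [lands on river]
river: ρ → (-37,64,7)
river: ρ → (7,62,-46)
river: ρ → (-46,30,23)
river: ρ → (23,62,-14)
river: ρ → (-14,50,47)
river: ρ → (47,44,-17)
river: ρ → (-17,58,26)
river: ρ → (26,46,-29)
river: ρ → (-29,70,2)
river: ρ → (2,70,-29)
river: ρ → (-29,46,26)
river: ρ → (26,58,-17)
river: ρ → (-17,44,47)
river: ρ → (47,50,-14)
river: ρ → (-14,62,23)
river: ρ → (23,30,-46)
river: ρ → (-46,62,7)
river: ρ → (7,64,-37)
river: ρ → (-37,10,34)
river: ρ → (34,58,-13)
river: ρ → (-13,46,58)
river: ρ → (58,70,-1)
river: ρ → (-1,70,58)
river: ρ → (58,46,-13)
river: ρ → (-13,58,34)
ρ-cycle length = 26 (tail of 1 descent step not counted)

26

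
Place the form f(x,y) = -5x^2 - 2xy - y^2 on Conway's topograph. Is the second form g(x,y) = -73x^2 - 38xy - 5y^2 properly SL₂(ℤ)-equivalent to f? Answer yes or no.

D₁ = -16, D₂ = -16
f is negative-definite; reduce −f:
−f: flip: (5,2,1)→(1,-2,5)
−f: translate: b→0 (≡-2 mod 2), so (1,-2,5)→(1,0,4)
−f: reduced (well bottom): (1,0,4) with a≤c, −a<b≤a
flip sign back: reduced form of f is (-1,0,-4)
g is negative-definite; reduce −g:
−g: flip: (73,38,5)→(5,-38,73)
−g: translate: b→2 (≡-38 mod 10), so (5,-38,73)→(5,2,1)
−g: flip: (5,2,1)→(1,-2,5)
−g: translate: b→0 (≡-2 mod 2), so (1,-2,5)→(1,0,4)
−g: reduced (well bottom): (1,0,4) with a≤c, −a<b≤a
flip sign back: reduced form of g is (-1,0,-4)
reduced forms (-1, 0, -4) vs (-1, 0, -4) ⇒ equivalent

yes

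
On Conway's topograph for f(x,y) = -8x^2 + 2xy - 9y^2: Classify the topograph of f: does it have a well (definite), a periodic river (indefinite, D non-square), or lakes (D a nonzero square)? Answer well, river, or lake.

D = b²−4ac = 2² − 4·(-8)·(-9) = -284
D < 0 ⇒ definite ⇒ every region one sign ⇒ single well

well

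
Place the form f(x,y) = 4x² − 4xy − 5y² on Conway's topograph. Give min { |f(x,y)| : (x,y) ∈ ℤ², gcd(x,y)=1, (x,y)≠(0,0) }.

descent: ρ → (-5,4,4)  [lands on river]
river: ρ → (4,4,-5)
river: ρ → (-5,6,3)
river: ρ → (3,6,-5)
closes: descent 1, river 4
min |a| on river = 3

3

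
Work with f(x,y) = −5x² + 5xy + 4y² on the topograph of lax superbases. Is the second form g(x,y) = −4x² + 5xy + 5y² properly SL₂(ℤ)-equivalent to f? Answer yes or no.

D₁ = 105, D₂ = 105
river cycle of f (length 6): (4, 3, -6), (-6, 9, 1), (1, 9, -6), (-6, 3, 4), (4, 5, -5), (-5, 5, 4)
river cycle of g (length 6): (5, 5, -4), (-4, 3, 6), (6, 9, -1), (-1, 9, 6), (6, 3, -4), (-4, 5, 5)
cycles differ ⇒ inequivalent

no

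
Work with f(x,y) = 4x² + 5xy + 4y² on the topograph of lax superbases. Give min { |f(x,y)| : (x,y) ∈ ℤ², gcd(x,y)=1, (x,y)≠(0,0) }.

translate: b→-3 (≡5 mod 8), so (4,5,4)→(4,-3,3)
flip: (4,-3,3)→(3,3,4)
reduced (well bottom): (3,3,4) with a≤c, −a<b≤a
well minimum = a = 3

3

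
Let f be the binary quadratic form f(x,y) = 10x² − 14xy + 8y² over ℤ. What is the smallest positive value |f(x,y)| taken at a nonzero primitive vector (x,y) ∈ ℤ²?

translate: b→6 (≡-14 mod 20), so (10,-14,8)→(10,6,4)
flip: (10,6,4)→(4,-6,10)
translate: b→2 (≡-6 mod 8), so (4,-6,10)→(4,2,8)
reduced (well bottom): (4,2,8) with a≤c, −a<b≤a
well minimum = a = 4

4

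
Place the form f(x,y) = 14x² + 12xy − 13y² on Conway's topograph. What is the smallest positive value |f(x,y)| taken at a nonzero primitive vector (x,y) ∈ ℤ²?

river: ρ → (-13,14,13)
river: ρ → (13,12,-14)
river: ρ → (-14,16,11)
river: ρ → (11,28,-2)
river: ρ → (-2,28,11)
river: ρ → (11,16,-14)
river: ρ → (-14,12,13)
river: ρ → (13,14,-13)
river: ρ → (-13,12,14)
river: ρ → (14,16,-11)
river: ρ → (-11,28,2)
river: ρ → (2,28,-11)
river: ρ → (-11,16,14)
river: ρ → (14,12,-13)
closes: descent 0, river 14
min |a| on river = 2

2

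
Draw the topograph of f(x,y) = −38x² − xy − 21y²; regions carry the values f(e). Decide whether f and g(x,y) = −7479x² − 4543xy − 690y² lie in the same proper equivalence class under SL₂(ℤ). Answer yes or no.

D₁ = -3191, D₂ = -3191
f is negative-definite; reduce −f:
−f: flip: (38,1,21)→(21,-1,38)
−f: reduced (well bottom): (21,-1,38) with a≤c, −a<b≤a
flip sign back: reduced form of f is (-21,1,-38)
g is negative-definite; reduce −g:
−g: flip: (7479,4543,690)→(690,-4543,7479)
−g: translate: b→-403 (≡-4543 mod 1380), so (690,-4543,7479)→(690,-403,60)
−g: flip: (690,-403,60)→(60,403,690)
−g: translate: b→43 (≡403 mod 120), so (60,403,690)→(60,43,21)
−g: flip: (60,43,21)→(21,-43,60)
−g: translate: b→-1 (≡-43 mod 42), so (21,-43,60)→(21,-1,38)
−g: reduced (well bottom): (21,-1,38) with a≤c, −a<b≤a
flip sign back: reduced form of g is (-21,1,-38)
reduced forms (-21, 1, -38) vs (-21, 1, -38) ⇒ equivalent

yes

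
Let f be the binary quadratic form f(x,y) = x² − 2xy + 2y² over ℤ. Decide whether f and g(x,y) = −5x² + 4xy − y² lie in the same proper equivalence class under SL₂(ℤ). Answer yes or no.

D₁ = -4, D₂ = -4
f: translate: b→0 (≡-2 mod 2), so (1,-2,2)→(1,0,1)
f: reduced (well bottom): (1,0,1) with a≤c, −a<b≤a
g is negative-definite; reduce −g:
−g: flip: (5,-4,1)→(1,4,5)
−g: translate: b→0 (≡4 mod 2), so (1,4,5)→(1,0,1)
−g: reduced (well bottom): (1,0,1) with a≤c, −a<b≤a
flip sign back: reduced form of g is (-1,0,-1)
reduced forms (1, 0, 1) vs (-1, 0, -1) ⇒ inequivalent

no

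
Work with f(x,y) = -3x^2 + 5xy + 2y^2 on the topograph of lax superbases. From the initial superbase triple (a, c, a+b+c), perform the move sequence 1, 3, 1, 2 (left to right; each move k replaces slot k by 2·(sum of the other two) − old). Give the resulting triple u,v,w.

start (-3,2,4) = (f(1,0),f(0,1),f(1,1))
replace slot 1: 2·(2+4) − (-3) = 15 → (15,2,4)
replace slot 3: 2·(15+2) − 4 = 30 → (15,2,30)
replace slot 1: 2·(2+30) − 15 = 49 → (49,2,30)
replace slot 2: 2·(49+30) − 2 = 156 → (49,156,30)

49,156,30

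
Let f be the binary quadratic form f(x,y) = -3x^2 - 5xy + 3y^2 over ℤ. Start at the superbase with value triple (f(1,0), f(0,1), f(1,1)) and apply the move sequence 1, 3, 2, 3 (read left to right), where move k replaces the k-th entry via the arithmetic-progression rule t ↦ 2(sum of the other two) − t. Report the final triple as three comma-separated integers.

start (-3,3,-5) = (f(1,0),f(0,1),f(1,1))
replace slot 1: 2·(3+(-5)) − (-3) = -1 → (-1,3,-5)
replace slot 3: 2·((-1)+3) − (-5) = 9 → (-1,3,9)
replace slot 2: 2·((-1)+9) − 3 = 13 → (-1,13,9)
replace slot 3: 2·((-1)+13) − 9 = 15 → (-1,13,15)

-1,13,15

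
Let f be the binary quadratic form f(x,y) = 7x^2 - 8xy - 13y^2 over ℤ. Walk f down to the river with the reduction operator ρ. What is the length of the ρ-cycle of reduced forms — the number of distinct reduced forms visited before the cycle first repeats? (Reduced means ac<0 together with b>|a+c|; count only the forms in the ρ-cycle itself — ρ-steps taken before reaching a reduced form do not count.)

D = 428, ⌊√D⌋ = 20
descent: ρ → (-13,8,7)  [lands on river]
river: ρ → (7,20,-1)
river: ρ → (-1,20,7)
river: ρ → (7,8,-13)
river: ρ → (-13,18,2)
river: ρ → (2,18,-13)
ρ-cycle length = 6 (tail of 1 descent step not counted)

6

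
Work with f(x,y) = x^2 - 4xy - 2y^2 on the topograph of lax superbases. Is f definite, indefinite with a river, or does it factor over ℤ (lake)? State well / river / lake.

D = b²−4ac = (-4)² − 4·1·(-2) = 24
D > 0 non-square ⇒ indefinite ⇒ periodic river

river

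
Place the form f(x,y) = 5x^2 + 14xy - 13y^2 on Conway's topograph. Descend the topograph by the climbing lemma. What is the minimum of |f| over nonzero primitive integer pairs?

river: ρ → (-13,12,6)
river: ρ → (6,12,-13)
river: ρ → (-13,14,5)
river: ρ → (5,16,-10)
river: ρ → (-10,4,11)
river: ρ → (11,18,-3)
river: ρ → (-3,18,11)
river: ρ → (11,4,-10)
river: ρ → (-10,16,5)
river: ρ → (5,14,-13)
closes: descent 0, river 10
min |a| on river = 3

3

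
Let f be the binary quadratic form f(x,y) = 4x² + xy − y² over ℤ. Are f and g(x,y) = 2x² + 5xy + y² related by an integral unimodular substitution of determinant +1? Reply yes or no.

D₁ = 17, D₂ = 17
river cycle of f (length 6): (-1, 3, 2), (2, 1, -2), (-2, 3, 1), (1, 3, -2), (-2, 1, 2), (2, 3, -1)
river cycle of g (length 6): (1, 3, -2), (-2, 1, 2), (2, 3, -1), (-1, 3, 2), (2, 1, -2), (-2, 3, 1)
cycles coincide ⇒ equivalent

yes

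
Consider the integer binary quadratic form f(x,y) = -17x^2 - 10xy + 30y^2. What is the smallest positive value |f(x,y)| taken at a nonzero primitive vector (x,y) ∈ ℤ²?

descent: ρ → (30,10,-17)
descent: ρ → (-17,24,23)  [lands on river]
river: ρ → (23,22,-18)
river: ρ → (-18,14,27)
river: ρ → (27,40,-5)
river: ρ → (-5,40,27)
river: ρ → (27,14,-18)
river: ρ → (-18,22,23)
river: ρ → (23,24,-17)
river: ρ → (-17,44,3)
river: ρ → (3,46,-2)
river: ρ → (-2,46,3)
river: ρ → (3,44,-17)
closes: descent 2, river 12
min |a| on river = 2

2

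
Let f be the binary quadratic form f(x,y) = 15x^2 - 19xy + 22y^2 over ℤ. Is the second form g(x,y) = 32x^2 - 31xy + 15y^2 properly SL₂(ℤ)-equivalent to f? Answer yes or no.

D₁ = -959, D₂ = -959
f: translate: b→11 (≡-19 mod 30), so (15,-19,22)→(15,11,18)
f: reduced (well bottom): (15,11,18) with a≤c, −a<b≤a
g: flip: (32,-31,15)→(15,31,32)
g: translate: b→1 (≡31 mod 30), so (15,31,32)→(15,1,16)
g: reduced (well bottom): (15,1,16) with a≤c, −a<b≤a
reduced forms (15, 11, 18) vs (15, 1, 16) ⇒ inequivalent

no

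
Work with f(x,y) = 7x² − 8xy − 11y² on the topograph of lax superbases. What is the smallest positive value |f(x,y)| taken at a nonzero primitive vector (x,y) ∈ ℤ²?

descent: ρ → (-11,8,7)  [lands on river]
river: ρ → (7,6,-12)
river: ρ → (-12,18,1)
river: ρ → (1,18,-12)
river: ρ → (-12,6,7)
river: ρ → (7,8,-11)
river: ρ → (-11,14,4)
river: ρ → (4,18,-3)
river: ρ → (-3,18,4)
river: ρ → (4,14,-11)
closes: descent 1, river 10
min |a| on river = 1

1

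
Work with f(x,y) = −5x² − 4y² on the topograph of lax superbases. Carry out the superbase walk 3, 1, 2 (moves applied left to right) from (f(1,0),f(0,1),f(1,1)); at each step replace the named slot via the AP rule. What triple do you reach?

start (-5,-4,-9) = (f(1,0),f(0,1),f(1,1))
replace slot 3: 2·((-5)+(-4)) − (-9) = -9 → (-5,-4,-9)
replace slot 1: 2·((-4)+(-9)) − (-5) = -21 → (-21,-4,-9)
replace slot 2: 2·((-21)+(-9)) − (-4) = -56 → (-21,-56,-9)

-21,-56,-9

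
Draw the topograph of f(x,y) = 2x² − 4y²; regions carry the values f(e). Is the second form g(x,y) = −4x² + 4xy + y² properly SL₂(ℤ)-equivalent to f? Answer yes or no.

D₁ = 32, D₂ = 32
river cycle of f (length 2): (2, 4, -2), (-2, 4, 2)
river cycle of g (length 2): (1, 4, -4), (-4, 4, 1)
cycles differ ⇒ inequivalent

no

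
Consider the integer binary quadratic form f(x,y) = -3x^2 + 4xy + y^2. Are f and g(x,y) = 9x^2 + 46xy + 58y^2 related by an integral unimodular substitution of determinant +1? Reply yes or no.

D₁ = 28, D₂ = 28
river cycle of f (length 4): (1, 4, -3), (-3, 2, 2), (2, 2, -3), (-3, 4, 1)
river cycle of g (length 4): (1, 4, -3), (-3, 2, 2), (2, 2, -3), (-3, 4, 1)
cycles coincide ⇒ equivalent

yes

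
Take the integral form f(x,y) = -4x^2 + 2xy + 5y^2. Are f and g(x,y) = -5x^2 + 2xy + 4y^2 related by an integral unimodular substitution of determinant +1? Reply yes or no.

D₁ = 84, D₂ = 84
river cycle of f (length 6): (5, 8, -1), (-1, 8, 5), (5, 2, -4), (-4, 6, 3), (3, 6, -4), (-4, 2, 5)
river cycle of g (length 6): (4, 6, -3), (-3, 6, 4), (4, 2, -5), (-5, 8, 1), (1, 8, -5), (-5, 2, 4)
cycles differ ⇒ inequivalent

no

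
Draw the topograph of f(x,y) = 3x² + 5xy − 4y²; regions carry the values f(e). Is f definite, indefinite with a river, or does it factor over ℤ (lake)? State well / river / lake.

D = b²−4ac = 5² − 4·3·(-4) = 73
D > 0 non-square ⇒ indefinite ⇒ periodic river

river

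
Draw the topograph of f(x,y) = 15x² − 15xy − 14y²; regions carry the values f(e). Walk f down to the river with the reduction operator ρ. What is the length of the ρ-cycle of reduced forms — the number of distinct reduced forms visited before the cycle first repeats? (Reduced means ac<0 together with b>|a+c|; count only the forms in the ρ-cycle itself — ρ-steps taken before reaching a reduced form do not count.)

D = 1065, ⌊√D⌋ = 32
descent: ρ → (-14,15,15)  [lands on river]
river: ρ → (15,15,-14)
river: ρ → (-14,13,16)
river: ρ → (16,19,-11)
river: ρ → (-11,25,10)
river: ρ → (10,15,-21)
river: ρ → (-21,27,4)
river: ρ → (4,29,-14)
river: ρ → (-14,27,6)
river: ρ → (6,21,-26)
river: ρ → (-26,31,1)
river: ρ → (1,31,-26)
river: ρ → (-26,21,6)
river: ρ → (6,27,-14)
river: ρ → (-14,29,4)
river: ρ → (4,27,-21)
river: ρ → (-21,15,10)
river: ρ → (10,25,-11)
river: ρ → (-11,19,16)
river: ρ → (16,13,-14)
ρ-cycle length = 20 (tail of 1 descent step not counted)

20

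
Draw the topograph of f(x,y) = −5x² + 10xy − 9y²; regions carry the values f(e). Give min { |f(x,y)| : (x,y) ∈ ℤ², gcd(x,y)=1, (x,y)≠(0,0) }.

translate: b→0 (≡-10 mod 10), so (5,-10,9)→(5,0,4)
flip: (5,0,4)→(4,0,5)
reduced (well bottom): (4,0,5) with a≤c, −a<b≤a
well minimum |f| = |-4| = 4 (negative-definite)

4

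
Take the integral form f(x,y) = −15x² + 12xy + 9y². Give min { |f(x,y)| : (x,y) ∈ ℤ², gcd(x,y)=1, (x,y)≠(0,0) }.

river: ρ → (9,24,-3)
river: ρ → (-3,24,9)
river: ρ → (9,12,-15)
river: ρ → (-15,18,6)
river: ρ → (6,18,-15)
river: ρ → (-15,12,9)
closes: descent 0, river 6
min |a| on river = 3

3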